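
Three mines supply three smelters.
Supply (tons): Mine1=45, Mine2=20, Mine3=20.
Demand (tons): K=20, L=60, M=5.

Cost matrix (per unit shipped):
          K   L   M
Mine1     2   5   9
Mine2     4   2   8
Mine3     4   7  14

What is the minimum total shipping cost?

An optimal shipping plan:
  Mine1->L: 40 × 5 = 200
  Mine1->M: 5 × 9 = 45
  Mine2->L: 20 × 2 = 40
  Mine3->K: 20 × 4 = 80
Total = 200 + 45 + 40 + 80 = 365.
(Supply check: Mine1 ships 45; Mine2 ships 20; Mine3 ships 20.)

365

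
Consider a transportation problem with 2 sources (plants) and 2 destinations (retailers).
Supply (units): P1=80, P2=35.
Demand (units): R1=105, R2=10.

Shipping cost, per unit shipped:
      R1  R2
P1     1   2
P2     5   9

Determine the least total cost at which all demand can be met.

265

Optimal allocation:
  P1–R1: 70 × 1 = 70
  P1–R2: 10 × 2 = 20
  P2–R1: 35 × 5 = 175
Total = 70 + 20 + 175 = 265.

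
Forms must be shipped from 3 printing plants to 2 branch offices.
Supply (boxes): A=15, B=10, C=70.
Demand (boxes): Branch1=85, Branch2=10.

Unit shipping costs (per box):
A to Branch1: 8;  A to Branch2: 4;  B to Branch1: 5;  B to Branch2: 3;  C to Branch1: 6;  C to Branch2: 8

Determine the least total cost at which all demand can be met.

550

One minimum-cost allocation:
  A to Branch1: 5 × 8 = 40
  A to Branch2: 10 × 4 = 40
  B to Branch1: 10 × 5 = 50
  C to Branch1: 70 × 6 = 420
Total = 40 + 40 + 50 + 420 = 550.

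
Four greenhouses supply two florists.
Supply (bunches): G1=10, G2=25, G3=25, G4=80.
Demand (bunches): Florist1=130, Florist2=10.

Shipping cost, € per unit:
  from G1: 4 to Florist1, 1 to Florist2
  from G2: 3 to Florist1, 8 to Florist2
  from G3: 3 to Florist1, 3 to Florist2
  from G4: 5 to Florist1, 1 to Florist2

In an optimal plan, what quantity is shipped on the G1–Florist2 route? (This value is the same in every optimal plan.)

Solving gives:
  G1–Florist1: 10 × €4 = €40
  G2–Florist1: 25 × €3 = €75
  G3–Florist1: 25 × €3 = €75
  G4–Florist1: 70 × €5 = €350
  G4–Florist2: 10 × €1 = €10
Total cost = €550.
The route G1→Florist2 is not used.

0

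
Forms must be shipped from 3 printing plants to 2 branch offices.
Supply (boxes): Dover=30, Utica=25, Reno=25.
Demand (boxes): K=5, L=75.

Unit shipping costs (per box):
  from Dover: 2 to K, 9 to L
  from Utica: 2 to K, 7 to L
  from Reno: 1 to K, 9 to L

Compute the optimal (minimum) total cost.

630

Optimal allocation:
  Dover->L: 30 × 9 = 270
  Utica->L: 25 × 7 = 175
  Reno->K: 5 × 1 = 5
  Reno->L: 20 × 9 = 180
Total = 270 + 175 + 5 + 180 = 630.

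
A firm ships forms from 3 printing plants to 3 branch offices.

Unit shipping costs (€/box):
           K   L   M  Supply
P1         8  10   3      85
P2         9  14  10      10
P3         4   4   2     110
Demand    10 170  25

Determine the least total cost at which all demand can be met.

1205

An optimal shipping plan:
  P1 to L: 60 × €10 = €600
  P1 to M: 25 × €3 = €75
  P2 to K: 10 × €9 = €90
  P3 to L: 110 × €4 = €440
Total = 600 + 75 + 90 + 440 = €1205.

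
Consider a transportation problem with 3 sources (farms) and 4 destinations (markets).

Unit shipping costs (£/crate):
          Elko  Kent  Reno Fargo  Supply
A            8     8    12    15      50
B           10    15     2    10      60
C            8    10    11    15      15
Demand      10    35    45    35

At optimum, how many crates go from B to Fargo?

Optimal shipments:
  A to Kent: 35 × £8 = £280
  A to Fargo: 15 × £15 = £225
  B to Reno: 45 × £2 = £90
  B to Fargo: 15 × £10 = £150
  C to Elko: 10 × £8 = £80
  C to Fargo: 5 × £15 = £75
Total cost = £900.
So B→Fargo carries 15 crates.

15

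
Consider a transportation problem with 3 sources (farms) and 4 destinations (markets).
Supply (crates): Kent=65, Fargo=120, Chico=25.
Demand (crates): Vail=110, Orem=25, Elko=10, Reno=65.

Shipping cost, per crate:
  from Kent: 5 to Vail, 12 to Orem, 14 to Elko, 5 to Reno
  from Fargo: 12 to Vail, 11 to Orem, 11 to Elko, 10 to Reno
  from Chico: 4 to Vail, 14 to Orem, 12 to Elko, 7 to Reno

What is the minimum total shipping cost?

1700

A cheapest plan:
  Kent to Vail: 65 × 5 = 325
  Fargo to Vail: 20 × 12 = 240
  Fargo to Orem: 25 × 11 = 275
  Fargo to Elko: 10 × 11 = 110
  Fargo to Reno: 65 × 10 = 650
  Chico to Vail: 25 × 4 = 100
Total = 325 + 240 + 275 + 110 + 650 + 100 = 1700.
(Supply check: Kent ships 65; Fargo ships 120; Chico ships 25.)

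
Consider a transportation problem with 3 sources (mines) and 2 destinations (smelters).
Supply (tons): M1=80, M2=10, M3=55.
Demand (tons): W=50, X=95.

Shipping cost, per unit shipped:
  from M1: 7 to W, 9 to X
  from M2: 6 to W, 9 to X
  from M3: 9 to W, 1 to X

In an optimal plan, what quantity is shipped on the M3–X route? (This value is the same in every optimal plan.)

Solving gives:
  M1 to W: 40 × 7 = 280
  M1 to X: 40 × 9 = 360
  M2 to W: 10 × 6 = 60
  M3 to X: 55 × 1 = 55
Total cost = 755.
So M3→X carries 55 tons.

55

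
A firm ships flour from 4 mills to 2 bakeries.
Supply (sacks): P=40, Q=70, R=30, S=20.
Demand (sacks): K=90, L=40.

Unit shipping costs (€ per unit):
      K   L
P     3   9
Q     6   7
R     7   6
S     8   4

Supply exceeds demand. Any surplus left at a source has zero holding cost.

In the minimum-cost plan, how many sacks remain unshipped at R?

10

An optimal plan:
  P to K: 40 sacks
  Q to K: 50 sacks
  R to L: 20 sacks
  S to L: 20 sacks
Total cost = €620.
R ships 20 of its 30, leaving 10.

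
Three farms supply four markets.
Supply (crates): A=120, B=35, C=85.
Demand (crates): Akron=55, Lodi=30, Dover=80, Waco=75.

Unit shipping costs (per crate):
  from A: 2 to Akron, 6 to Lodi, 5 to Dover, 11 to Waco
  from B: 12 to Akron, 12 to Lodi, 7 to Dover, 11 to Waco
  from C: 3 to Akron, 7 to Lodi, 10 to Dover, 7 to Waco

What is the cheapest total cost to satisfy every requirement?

1295

An optimal shipping plan:
  A–Akron: 45 × 2 = 90
  A–Lodi: 30 × 6 = 180
  A–Dover: 45 × 5 = 225
  B–Dover: 35 × 7 = 245
  C–Akron: 10 × 3 = 30
  C–Waco: 75 × 7 = 525
Total = 90 + 180 + 225 + 245 + 30 + 525 = 1295.
(Supply check: A ships 120; B ships 35; C ships 85.)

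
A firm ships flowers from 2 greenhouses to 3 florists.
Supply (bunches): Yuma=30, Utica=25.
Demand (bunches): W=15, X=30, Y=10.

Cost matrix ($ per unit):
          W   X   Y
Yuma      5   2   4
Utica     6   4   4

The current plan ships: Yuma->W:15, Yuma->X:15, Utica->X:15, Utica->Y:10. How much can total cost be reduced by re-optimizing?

15

Current plan cost = 15·5 + 15·2 + 15·4 + 10·4 = $205.
Optimal plan:
  Yuma to X: 30 × $2 = $60
  Utica to W: 15 × $6 = $90
  Utica to Y: 10 × $4 = $40
Optimal cost = $190.
Saving = 205 − 190 = $15.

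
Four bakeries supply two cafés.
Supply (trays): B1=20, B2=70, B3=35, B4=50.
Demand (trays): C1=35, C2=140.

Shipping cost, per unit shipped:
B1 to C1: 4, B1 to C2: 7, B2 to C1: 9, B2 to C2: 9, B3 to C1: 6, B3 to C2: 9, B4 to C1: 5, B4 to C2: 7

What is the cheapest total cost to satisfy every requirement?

An optimal shipping plan:
  B1->C1: 20 × 4 = 80
  B2->C2: 70 × 9 = 630
  B3->C1: 15 × 6 = 90
  B3->C2: 20 × 9 = 180
  B4->C2: 50 × 7 = 350
Total = 80 + 630 + 90 + 180 + 350 = 1330.

1330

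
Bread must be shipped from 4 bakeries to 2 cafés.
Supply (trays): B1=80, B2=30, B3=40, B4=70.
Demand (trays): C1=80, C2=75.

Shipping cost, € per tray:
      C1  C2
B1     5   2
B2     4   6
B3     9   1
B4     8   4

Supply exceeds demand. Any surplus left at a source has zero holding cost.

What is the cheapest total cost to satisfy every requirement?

Optimal allocation:
  B1 to C1: 50 × €5 = €250
  B1 to C2: 30 × €2 = €60
  B2 to C1: 30 × €4 = €120
  B3 to C2: 40 × €1 = €40
  B4 to C2: 5 × €4 = €20
Total = 250 + 60 + 120 + 40 + 20 = €490.

490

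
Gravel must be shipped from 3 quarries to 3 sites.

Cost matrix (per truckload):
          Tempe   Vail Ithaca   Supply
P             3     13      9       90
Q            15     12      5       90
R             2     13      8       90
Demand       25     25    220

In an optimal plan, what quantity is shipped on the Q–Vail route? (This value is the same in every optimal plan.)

0

The minimum-cost plan:
  P->Vail: 25 truckloads
  P->Ithaca: 65 truckloads
  Q->Ithaca: 90 truckloads
  R->Tempe: 25 truckloads
  R->Ithaca: 65 truckloads
Total cost = 1930.
The route Q→Vail is not used.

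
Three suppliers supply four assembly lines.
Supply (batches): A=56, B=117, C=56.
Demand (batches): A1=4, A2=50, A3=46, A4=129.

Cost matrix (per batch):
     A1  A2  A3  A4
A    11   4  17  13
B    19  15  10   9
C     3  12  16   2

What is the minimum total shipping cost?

Optimal allocation:
  A->A1: 4 × 11 = 44
  A->A2: 50 × 4 = 200
  A->A4: 2 × 13 = 26
  B->A3: 46 × 10 = 460
  B->A4: 71 × 9 = 639
  C->A4: 56 × 2 = 112
Total = 44 + 200 + 26 + 460 + 639 + 112 = 1481.
(Supply check: A ships 56; B ships 117; C ships 56.)

1481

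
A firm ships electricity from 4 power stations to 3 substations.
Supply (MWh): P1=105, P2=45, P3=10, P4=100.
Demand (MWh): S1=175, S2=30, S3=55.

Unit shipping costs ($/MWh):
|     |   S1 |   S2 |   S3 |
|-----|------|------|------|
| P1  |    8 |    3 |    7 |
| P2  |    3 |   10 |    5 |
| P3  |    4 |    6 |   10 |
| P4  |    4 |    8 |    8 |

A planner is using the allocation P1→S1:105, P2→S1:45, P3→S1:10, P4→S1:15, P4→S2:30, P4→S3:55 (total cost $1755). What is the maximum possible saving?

545

Current plan cost = 105·8 + 45·3 + 10·4 + 15·4 + 30·8 + 55·8 = $1755.
Optimal plan:
  P1->S1: 20 × $8 = $160
  P1->S2: 30 × $3 = $90
  P1->S3: 55 × $7 = $385
  P2->S1: 45 × $3 = $135
  P3->S1: 10 × $4 = $40
  P4->S1: 100 × $4 = $400
Optimal cost = $1210.
Saving = 1755 − 1210 = $545.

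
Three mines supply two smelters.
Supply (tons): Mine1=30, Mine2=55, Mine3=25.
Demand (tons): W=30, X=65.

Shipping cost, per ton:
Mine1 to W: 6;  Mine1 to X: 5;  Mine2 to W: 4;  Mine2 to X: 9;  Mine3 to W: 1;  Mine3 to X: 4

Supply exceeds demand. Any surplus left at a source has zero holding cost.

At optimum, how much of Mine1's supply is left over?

An optimal plan:
  Mine1 to X: 30 × 5 = 150
  Mine2 to W: 30 × 4 = 120
  Mine2 to X: 10 × 9 = 90
  Mine3 to X: 25 × 4 = 100
Total cost = 460.
Mine1 ships 30 of its 30, leaving 0.

0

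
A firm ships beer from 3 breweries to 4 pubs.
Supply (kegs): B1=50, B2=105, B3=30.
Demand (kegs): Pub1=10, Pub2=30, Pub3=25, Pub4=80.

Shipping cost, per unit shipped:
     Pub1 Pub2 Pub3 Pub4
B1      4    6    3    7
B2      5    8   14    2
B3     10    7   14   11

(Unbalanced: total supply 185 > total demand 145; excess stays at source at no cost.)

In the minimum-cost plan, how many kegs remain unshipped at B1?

0

Minimum-cost shipments:
  B1–Pub2: 25 × 6 = 150
  B1–Pub3: 25 × 3 = 75
  B2–Pub1: 10 × 5 = 50
  B2–Pub4: 80 × 2 = 160
  B3–Pub2: 5 × 7 = 35
Total cost = 470.
B1 ships 50 of its 50, leaving 0.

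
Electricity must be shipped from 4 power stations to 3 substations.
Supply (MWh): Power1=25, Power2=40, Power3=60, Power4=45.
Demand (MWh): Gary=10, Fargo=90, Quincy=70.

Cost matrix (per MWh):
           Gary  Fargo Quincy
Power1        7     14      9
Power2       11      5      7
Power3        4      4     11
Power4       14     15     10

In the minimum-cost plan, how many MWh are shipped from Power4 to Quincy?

45

The minimum-cost plan:
  Power1→Quincy: 25 MWh
  Power2→Fargo: 40 MWh
  Power3→Gary: 10 MWh
  Power3→Fargo: 50 MWh
  Power4→Quincy: 45 MWh
Total cost = 1115.
So Power4→Quincy carries 45 MWh.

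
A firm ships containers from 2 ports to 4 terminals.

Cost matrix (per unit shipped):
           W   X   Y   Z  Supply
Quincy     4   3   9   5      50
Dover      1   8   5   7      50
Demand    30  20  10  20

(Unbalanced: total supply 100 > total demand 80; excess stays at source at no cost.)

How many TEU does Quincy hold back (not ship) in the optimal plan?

Minimum-cost shipments:
  Quincy to X: 20 × 3 = 60
  Quincy to Z: 20 × 5 = 100
  Dover to W: 30 × 1 = 30
  Dover to Y: 10 × 5 = 50
Total cost = 240.
Quincy ships 40 of its 50, leaving 10.

10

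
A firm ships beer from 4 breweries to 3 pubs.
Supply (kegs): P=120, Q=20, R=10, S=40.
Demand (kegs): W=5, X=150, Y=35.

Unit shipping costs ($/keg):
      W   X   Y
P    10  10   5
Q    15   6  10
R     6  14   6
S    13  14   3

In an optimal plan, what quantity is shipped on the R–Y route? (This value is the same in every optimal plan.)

0

Optimal shipments:
  P→X: 120 × $10 = $1200
  Q→X: 20 × $6 = $120
  R→W: 5 × $6 = $30
  R→X: 5 × $14 = $70
  S→X: 5 × $14 = $70
  S→Y: 35 × $3 = $105
Total cost = $1595.
The route R→Y is not used.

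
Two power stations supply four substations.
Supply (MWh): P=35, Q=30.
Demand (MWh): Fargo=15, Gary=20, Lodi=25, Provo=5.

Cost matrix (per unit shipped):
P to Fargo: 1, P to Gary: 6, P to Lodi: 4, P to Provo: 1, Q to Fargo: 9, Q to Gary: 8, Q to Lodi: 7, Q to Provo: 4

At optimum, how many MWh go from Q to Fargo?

Solving gives:
  P–Fargo: 15 × 1 = 15
  P–Lodi: 20 × 4 = 80
  Q–Gary: 20 × 8 = 160
  Q–Lodi: 5 × 7 = 35
  Q–Provo: 5 × 4 = 20
Total cost = 310.
The route Q→Fargo is not used.

0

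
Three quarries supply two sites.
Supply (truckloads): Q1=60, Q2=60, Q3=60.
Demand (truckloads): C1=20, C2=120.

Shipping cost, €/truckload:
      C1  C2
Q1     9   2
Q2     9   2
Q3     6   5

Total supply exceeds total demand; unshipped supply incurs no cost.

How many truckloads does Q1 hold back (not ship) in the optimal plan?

An optimal plan:
  Q1→C2: 60 truckloads
  Q2→C2: 60 truckloads
  Q3→C1: 20 truckloads
Total cost = €360.
Q1 ships 60 of its 60, leaving 0.

0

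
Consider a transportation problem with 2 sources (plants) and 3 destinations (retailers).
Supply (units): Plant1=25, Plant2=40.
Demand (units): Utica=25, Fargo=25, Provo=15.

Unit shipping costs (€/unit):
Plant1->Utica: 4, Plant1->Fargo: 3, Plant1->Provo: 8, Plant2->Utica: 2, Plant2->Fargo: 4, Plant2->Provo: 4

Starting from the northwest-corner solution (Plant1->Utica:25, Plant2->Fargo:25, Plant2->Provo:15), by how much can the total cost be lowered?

Current plan cost = 25·4 + 25·4 + 15·4 = €260.
Optimal plan:
  Plant1–Fargo: 25 × €3 = €75
  Plant2–Utica: 25 × €2 = €50
  Plant2–Provo: 15 × €4 = €60
Optimal cost = €185.
Saving = 260 − 185 = €75.

75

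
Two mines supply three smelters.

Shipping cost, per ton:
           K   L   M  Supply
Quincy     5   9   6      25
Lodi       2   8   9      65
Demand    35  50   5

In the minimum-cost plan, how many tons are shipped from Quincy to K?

0

Optimal shipments:
  Quincy–L: 20 × 9 = 180
  Quincy–M: 5 × 6 = 30
  Lodi–K: 35 × 2 = 70
  Lodi–L: 30 × 8 = 240
Total cost = 520.
The route Quincy→K is not used.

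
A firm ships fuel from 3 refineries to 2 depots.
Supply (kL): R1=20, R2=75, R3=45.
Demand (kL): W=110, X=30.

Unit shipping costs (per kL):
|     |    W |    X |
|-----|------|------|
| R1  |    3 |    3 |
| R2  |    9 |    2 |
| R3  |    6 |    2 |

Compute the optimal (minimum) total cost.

795

An optimal shipping plan:
  R1→W: 20 kL
  R2→W: 45 kL
  R2→X: 30 kL
  R3→W: 45 kL
Total cost = 795.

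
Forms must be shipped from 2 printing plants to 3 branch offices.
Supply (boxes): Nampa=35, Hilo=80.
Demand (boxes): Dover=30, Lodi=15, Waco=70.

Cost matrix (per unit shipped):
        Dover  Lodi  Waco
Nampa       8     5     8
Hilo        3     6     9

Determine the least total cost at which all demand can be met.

775

Optimal allocation:
  Nampa→Lodi: 15 × 5 = 75
  Nampa→Waco: 20 × 8 = 160
  Hilo→Dover: 30 × 3 = 90
  Hilo→Waco: 50 × 9 = 450
Total = 75 + 160 + 90 + 450 = 775.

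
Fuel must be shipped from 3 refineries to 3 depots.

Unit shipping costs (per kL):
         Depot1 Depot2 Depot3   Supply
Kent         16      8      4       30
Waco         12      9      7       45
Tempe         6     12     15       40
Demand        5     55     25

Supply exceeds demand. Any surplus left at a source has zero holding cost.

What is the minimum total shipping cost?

635

An optimal shipping plan:
  Kent–Depot2: 5 × 8 = 40
  Kent–Depot3: 25 × 4 = 100
  Waco–Depot2: 45 × 9 = 405
  Tempe–Depot1: 5 × 6 = 30
  Tempe–Depot2: 5 × 12 = 60
Total = 40 + 100 + 405 + 30 + 60 = 635.
(Supply check: Kent ships 30; Waco ships 45; Tempe ships 10.)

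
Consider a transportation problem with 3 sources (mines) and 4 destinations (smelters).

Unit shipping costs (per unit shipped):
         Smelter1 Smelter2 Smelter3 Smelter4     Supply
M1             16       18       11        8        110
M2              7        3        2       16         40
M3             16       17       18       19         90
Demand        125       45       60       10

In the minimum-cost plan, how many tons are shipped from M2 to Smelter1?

0

Solving gives:
  M1→Smelter1: 40 × 16 = 640
  M1→Smelter3: 60 × 11 = 660
  M1→Smelter4: 10 × 8 = 80
  M2→Smelter2: 40 × 3 = 120
  M3→Smelter1: 85 × 16 = 1360
  M3→Smelter2: 5 × 17 = 85
Total cost = 2945.
The route M2→Smelter1 is not used.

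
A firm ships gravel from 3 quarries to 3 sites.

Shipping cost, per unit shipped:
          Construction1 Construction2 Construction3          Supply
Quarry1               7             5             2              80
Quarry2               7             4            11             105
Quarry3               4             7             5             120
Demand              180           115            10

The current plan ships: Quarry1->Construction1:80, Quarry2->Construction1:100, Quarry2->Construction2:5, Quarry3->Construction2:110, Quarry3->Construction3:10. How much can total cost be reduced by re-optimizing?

Current plan cost = 80·7 + 100·7 + 5·4 + 110·7 + 10·5 = 2100.
Optimal plan:
  Quarry1→Construction1: 60 × 7 = 420
  Quarry1→Construction2: 10 × 5 = 50
  Quarry1→Construction3: 10 × 2 = 20
  Quarry2→Construction2: 105 × 4 = 420
  Quarry3→Construction1: 120 × 4 = 480
Optimal cost = 1390.
Saving = 2100 − 1390 = 710.

710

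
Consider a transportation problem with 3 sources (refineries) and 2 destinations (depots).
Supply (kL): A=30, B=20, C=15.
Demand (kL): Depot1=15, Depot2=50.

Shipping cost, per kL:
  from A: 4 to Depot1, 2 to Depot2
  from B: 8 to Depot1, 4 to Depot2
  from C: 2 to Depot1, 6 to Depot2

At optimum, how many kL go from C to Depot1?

Solving gives:
  A→Depot2: 30 kL
  B→Depot2: 20 kL
  C→Depot1: 15 kL
Total cost = 170.
So C→Depot1 carries 15 kL.

15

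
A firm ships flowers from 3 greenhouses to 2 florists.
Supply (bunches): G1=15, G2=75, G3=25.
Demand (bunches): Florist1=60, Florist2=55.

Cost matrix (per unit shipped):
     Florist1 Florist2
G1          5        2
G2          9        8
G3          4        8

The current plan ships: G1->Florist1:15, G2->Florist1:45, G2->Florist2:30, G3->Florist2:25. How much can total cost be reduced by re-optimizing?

Current plan cost = 15·5 + 45·9 + 30·8 + 25·8 = 920.
Optimal plan:
  G1 to Florist2: 15 × 2 = 30
  G2 to Florist1: 35 × 9 = 315
  G2 to Florist2: 40 × 8 = 320
  G3 to Florist1: 25 × 4 = 100
Optimal cost = 765.
Saving = 920 − 765 = 155.

155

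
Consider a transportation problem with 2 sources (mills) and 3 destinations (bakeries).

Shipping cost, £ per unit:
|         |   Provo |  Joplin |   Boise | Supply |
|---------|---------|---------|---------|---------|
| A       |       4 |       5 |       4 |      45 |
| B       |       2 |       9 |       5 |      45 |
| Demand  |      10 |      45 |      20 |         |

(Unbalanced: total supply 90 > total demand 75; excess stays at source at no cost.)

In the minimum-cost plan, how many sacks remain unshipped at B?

Minimum-cost shipments:
  A→Joplin: 45 × £5 = £225
  B→Provo: 10 × £2 = £20
  B→Boise: 20 × £5 = £100
Total cost = £345.
B ships 30 of its 45, leaving 15.

15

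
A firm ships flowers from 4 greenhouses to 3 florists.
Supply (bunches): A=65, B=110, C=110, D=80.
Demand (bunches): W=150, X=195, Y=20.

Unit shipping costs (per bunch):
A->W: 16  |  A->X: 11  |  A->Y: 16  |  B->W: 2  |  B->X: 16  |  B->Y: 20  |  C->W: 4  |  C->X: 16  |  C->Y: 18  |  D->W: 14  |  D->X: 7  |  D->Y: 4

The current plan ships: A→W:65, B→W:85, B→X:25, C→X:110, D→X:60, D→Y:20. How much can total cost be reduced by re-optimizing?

1155

Current plan cost = 65·16 + 85·2 + 25·16 + 110·16 + 60·7 + 20·4 = 3870.
Optimal plan:
  A→X: 65 × 11 = 715
  B→W: 110 × 2 = 220
  C→W: 40 × 4 = 160
  C→X: 70 × 16 = 1120
  D→X: 60 × 7 = 420
  D→Y: 20 × 4 = 80
Optimal cost = 2715.
Saving = 3870 − 2715 = 1155.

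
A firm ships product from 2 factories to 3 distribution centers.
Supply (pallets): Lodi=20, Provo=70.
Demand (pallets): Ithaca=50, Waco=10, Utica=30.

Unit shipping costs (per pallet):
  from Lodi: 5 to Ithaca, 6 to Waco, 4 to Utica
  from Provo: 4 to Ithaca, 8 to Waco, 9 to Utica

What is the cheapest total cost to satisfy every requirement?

450

One minimum-cost allocation:
  Lodi–Utica: 20 × 4 = 80
  Provo–Ithaca: 50 × 4 = 200
  Provo–Waco: 10 × 8 = 80
  Provo–Utica: 10 × 9 = 90
Total = 80 + 200 + 80 + 90 = 450.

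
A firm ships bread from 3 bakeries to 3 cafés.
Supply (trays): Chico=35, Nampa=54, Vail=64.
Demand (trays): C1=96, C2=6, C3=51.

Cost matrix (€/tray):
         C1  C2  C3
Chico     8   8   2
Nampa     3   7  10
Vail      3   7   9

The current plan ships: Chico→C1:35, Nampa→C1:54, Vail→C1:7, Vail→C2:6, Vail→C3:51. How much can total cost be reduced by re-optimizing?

420

Current plan cost = 35·8 + 54·3 + 7·3 + 6·7 + 51·9 = €964.
Optimal plan:
  Chico→C3: 35 × €2 = €70
  Nampa→C1: 54 × €3 = €162
  Vail→C1: 42 × €3 = €126
  Vail→C2: 6 × €7 = €42
  Vail→C3: 16 × €9 = €144
Optimal cost = €544.
Saving = 964 − 544 = €420.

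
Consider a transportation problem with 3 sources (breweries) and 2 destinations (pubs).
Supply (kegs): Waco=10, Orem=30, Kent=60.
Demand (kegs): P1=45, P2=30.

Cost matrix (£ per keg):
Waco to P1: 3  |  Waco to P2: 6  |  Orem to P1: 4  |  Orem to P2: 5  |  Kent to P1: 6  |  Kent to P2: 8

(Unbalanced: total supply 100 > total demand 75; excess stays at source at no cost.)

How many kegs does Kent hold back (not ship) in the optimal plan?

An optimal plan:
  Waco–P1: 10 × £3 = £30
  Orem–P2: 30 × £5 = £150
  Kent–P1: 35 × £6 = £210
Total cost = £390.
Kent ships 35 of its 60, leaving 25.

25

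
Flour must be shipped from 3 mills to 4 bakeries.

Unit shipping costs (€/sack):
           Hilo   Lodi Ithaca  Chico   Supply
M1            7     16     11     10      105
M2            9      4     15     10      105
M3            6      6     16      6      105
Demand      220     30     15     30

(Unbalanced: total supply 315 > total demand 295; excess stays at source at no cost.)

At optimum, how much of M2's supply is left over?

20

Minimum-cost shipments:
  M1–Hilo: 90 × €7 = €630
  M1–Ithaca: 15 × €11 = €165
  M2–Hilo: 55 × €9 = €495
  M2–Lodi: 30 × €4 = €120
  M3–Hilo: 75 × €6 = €450
  M3–Chico: 30 × €6 = €180
Total cost = €2040.
M2 ships 85 of its 105, leaving 20.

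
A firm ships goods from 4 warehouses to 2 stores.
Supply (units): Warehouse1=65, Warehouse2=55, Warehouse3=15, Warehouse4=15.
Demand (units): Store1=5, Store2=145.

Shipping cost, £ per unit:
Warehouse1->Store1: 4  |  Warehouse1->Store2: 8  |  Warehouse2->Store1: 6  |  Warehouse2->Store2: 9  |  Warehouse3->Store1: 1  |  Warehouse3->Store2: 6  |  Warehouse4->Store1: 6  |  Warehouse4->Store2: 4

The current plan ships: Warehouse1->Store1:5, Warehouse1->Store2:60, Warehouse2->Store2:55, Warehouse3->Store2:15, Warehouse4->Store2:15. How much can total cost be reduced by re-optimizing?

5

Current plan cost = 5·4 + 60·8 + 55·9 + 15·6 + 15·4 = £1145.
Optimal plan:
  Warehouse1->Store2: 65 × £8 = £520
  Warehouse2->Store2: 55 × £9 = £495
  Warehouse3->Store1: 5 × £1 = £5
  Warehouse3->Store2: 10 × £6 = £60
  Warehouse4->Store2: 15 × £4 = £60
Optimal cost = £1140.
Saving = 1145 − 1140 = £5.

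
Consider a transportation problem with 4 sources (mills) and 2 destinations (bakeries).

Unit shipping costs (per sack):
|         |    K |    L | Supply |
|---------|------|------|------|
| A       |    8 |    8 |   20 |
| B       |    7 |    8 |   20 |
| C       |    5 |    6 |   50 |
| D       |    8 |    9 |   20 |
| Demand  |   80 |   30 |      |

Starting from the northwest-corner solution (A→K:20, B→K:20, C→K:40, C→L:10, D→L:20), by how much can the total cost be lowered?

Current plan cost = 20·8 + 20·7 + 40·5 + 10·6 + 20·9 = 740.
Optimal plan:
  A→L: 20 × 8 = 160
  B→K: 20 × 7 = 140
  C→K: 40 × 5 = 200
  C→L: 10 × 6 = 60
  D→K: 20 × 8 = 160
Optimal cost = 720.
Saving = 740 − 720 = 20.

20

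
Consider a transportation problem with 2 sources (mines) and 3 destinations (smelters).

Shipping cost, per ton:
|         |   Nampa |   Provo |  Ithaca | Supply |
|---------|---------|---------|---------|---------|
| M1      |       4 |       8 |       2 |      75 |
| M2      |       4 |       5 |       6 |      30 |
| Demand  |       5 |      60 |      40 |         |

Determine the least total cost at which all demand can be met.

An optimal shipping plan:
  M1→Nampa: 5 × 4 = 20
  M1→Provo: 30 × 8 = 240
  M1→Ithaca: 40 × 2 = 80
  M2→Provo: 30 × 5 = 150
Total = 20 + 240 + 80 + 150 = 490.

490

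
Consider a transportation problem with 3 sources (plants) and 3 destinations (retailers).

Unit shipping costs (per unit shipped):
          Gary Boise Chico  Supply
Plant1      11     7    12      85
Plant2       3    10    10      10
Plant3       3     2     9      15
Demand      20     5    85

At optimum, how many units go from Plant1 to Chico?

Optimal shipments:
  Plant1->Chico: 85 × 12 = 1020
  Plant2->Gary: 10 × 3 = 30
  Plant3->Gary: 10 × 3 = 30
  Plant3->Boise: 5 × 2 = 10
Total cost = 1090.
So Plant1→Chico carries 85 units.

85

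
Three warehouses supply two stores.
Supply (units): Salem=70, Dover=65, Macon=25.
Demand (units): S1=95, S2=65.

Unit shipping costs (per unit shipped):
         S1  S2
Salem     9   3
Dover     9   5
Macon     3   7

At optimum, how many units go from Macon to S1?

25

The minimum-cost plan:
  Salem→S1: 5 units
  Salem→S2: 65 units
  Dover→S1: 65 units
  Macon→S1: 25 units
Total cost = 900.
So Macon→S1 carries 25 units.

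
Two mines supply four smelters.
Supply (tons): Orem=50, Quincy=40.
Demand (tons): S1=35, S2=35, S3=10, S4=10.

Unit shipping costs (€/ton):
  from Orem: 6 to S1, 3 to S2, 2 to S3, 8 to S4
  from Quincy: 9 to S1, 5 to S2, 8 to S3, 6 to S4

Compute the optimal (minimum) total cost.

455

One minimum-cost allocation:
  Orem–S1: 35 tons
  Orem–S2: 5 tons
  Orem–S3: 10 tons
  Quincy–S2: 30 tons
  Quincy–S4: 10 tons
Total cost = €455.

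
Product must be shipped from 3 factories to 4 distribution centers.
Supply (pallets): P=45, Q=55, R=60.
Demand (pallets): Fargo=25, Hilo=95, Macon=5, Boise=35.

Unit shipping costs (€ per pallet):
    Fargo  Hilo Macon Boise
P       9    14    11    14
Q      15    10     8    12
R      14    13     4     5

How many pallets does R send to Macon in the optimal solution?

Solving gives:
  P to Fargo: 25 pallets
  P to Hilo: 20 pallets
  Q to Hilo: 55 pallets
  R to Hilo: 20 pallets
  R to Macon: 5 pallets
  R to Boise: 35 pallets
Total cost = €1510.
So R→Macon carries 5 pallets.

5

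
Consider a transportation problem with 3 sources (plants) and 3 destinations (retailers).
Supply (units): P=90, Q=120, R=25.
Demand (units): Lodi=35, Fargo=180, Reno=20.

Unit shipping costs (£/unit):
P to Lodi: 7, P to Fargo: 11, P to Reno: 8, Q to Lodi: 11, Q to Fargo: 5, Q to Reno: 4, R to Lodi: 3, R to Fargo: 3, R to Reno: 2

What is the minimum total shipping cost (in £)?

One minimum-cost allocation:
  P->Lodi: 35 × £7 = £245
  P->Fargo: 35 × £11 = £385
  P->Reno: 20 × £8 = £160
  Q->Fargo: 120 × £5 = £600
  R->Fargo: 25 × £3 = £75
Total = 245 + 385 + 160 + 600 + 75 = £1465.

1465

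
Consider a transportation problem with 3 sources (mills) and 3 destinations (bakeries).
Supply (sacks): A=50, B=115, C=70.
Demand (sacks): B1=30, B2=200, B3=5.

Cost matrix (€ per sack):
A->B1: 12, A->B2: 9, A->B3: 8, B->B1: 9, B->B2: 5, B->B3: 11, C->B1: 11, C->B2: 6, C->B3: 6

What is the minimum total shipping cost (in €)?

A cheapest plan:
  A→B1: 30 × €12 = €360
  A→B2: 15 × €9 = €135
  A→B3: 5 × €8 = €40
  B→B2: 115 × €5 = €575
  C→B2: 70 × €6 = €420
Total = 360 + 135 + 40 + 575 + 420 = €1530.
(Supply check: A ships 50; B ships 115; C ships 70.)

1530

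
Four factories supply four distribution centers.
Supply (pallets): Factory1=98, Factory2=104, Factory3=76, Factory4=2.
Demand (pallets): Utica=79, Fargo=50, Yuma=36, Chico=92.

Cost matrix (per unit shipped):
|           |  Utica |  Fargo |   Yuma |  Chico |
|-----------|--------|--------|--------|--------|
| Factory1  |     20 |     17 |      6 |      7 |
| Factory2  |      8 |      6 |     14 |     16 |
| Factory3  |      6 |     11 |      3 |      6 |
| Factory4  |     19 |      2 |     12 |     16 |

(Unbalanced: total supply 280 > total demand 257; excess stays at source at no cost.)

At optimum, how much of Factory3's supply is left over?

0

An optimal plan:
  Factory1→Chico: 92 pallets
  Factory2→Utica: 39 pallets
  Factory2→Fargo: 48 pallets
  Factory3→Utica: 40 pallets
  Factory3→Yuma: 36 pallets
  Factory4→Fargo: 2 pallets
Total cost = 1596.
Factory3 ships 76 of its 76, leaving 0.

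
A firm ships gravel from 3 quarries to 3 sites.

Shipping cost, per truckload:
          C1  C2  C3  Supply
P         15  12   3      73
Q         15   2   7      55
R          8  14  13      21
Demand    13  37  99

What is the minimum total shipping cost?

Optimal allocation:
  P to C3: 73 × 3 = 219
  Q to C2: 37 × 2 = 74
  Q to C3: 18 × 7 = 126
  R to C1: 13 × 8 = 104
  R to C3: 8 × 13 = 104
Total = 219 + 74 + 126 + 104 + 104 = 627.
(Supply check: P ships 73; Q ships 55; R ships 21.)

627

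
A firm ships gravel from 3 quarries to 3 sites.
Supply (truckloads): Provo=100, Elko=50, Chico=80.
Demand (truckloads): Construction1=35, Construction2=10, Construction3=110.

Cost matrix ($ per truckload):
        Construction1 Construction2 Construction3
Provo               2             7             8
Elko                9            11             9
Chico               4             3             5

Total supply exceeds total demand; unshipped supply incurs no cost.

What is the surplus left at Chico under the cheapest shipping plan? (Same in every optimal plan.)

0

Minimum-cost shipments:
  Provo→Construction1: 35 truckloads
  Provo→Construction3: 40 truckloads
  Chico→Construction2: 10 truckloads
  Chico→Construction3: 70 truckloads
Total cost = $770.
Chico ships 80 of its 80, leaving 0.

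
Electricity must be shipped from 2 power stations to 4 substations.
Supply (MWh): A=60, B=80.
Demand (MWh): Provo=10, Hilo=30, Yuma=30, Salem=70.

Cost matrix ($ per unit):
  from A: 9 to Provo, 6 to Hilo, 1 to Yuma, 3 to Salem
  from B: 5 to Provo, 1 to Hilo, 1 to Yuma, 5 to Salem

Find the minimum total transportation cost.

A cheapest plan:
  A→Salem: 60 MWh
  B→Provo: 10 MWh
  B→Hilo: 30 MWh
  B→Yuma: 30 MWh
  B→Salem: 10 MWh
Total cost = $340.

340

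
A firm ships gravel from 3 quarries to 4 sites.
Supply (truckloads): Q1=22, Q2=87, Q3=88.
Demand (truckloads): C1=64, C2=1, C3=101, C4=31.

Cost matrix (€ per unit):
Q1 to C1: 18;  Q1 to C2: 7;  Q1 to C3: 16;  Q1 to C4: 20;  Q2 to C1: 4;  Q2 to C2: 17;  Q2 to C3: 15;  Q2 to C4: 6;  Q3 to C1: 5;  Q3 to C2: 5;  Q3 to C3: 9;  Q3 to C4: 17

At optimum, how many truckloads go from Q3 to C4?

Optimal shipments:
  Q1–C2: 1 × €7 = €7
  Q1–C3: 21 × €16 = €336
  Q2–C1: 56 × €4 = €224
  Q2–C4: 31 × €6 = €186
  Q3–C1: 8 × €5 = €40
  Q3–C3: 80 × €9 = €720
Total cost = €1513.
The route Q3→C4 is not used.

0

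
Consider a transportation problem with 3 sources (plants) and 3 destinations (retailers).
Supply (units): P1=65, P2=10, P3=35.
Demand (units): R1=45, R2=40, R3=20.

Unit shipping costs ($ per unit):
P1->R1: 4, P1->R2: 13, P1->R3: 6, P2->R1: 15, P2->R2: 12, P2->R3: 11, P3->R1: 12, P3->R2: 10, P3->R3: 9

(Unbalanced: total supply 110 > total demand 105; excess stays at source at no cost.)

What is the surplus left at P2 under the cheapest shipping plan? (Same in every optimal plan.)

5

An optimal plan:
  P1->R1: 45 × $4 = $180
  P1->R3: 20 × $6 = $120
  P2->R2: 5 × $12 = $60
  P3->R2: 35 × $10 = $350
Total cost = $710.
P2 ships 5 of its 10, leaving 5.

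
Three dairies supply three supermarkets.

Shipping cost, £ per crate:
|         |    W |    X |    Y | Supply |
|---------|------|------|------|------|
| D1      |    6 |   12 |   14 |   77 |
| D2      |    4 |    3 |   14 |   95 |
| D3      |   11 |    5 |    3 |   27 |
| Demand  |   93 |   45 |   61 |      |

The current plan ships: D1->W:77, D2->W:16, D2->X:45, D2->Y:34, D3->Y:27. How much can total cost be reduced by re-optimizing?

68

Current plan cost = 77·6 + 16·4 + 45·3 + 34·14 + 27·3 = £1218.
Optimal plan:
  D1 to W: 43 × £6 = £258
  D1 to Y: 34 × £14 = £476
  D2 to W: 50 × £4 = £200
  D2 to X: 45 × £3 = £135
  D3 to Y: 27 × £3 = £81
Optimal cost = £1150.
Saving = 1218 − 1150 = £68.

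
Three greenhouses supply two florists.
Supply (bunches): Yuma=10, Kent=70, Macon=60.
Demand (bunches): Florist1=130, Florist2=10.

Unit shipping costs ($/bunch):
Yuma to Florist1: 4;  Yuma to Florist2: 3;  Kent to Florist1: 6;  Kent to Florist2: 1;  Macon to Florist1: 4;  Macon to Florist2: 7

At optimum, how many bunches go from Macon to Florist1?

The minimum-cost plan:
  Yuma to Florist1: 10 × $4 = $40
  Kent to Florist1: 60 × $6 = $360
  Kent to Florist2: 10 × $1 = $10
  Macon to Florist1: 60 × $4 = $240
Total cost = $650.
So Macon→Florist1 carries 60 bunches.

60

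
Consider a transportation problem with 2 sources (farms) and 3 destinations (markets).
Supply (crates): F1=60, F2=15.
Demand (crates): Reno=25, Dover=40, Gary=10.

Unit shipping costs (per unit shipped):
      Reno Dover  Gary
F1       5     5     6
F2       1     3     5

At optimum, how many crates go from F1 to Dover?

Optimal shipments:
  F1–Reno: 10 crates
  F1–Dover: 40 crates
  F1–Gary: 10 crates
  F2–Reno: 15 crates
Total cost = 325.
So F1→Dover carries 40 crates.

40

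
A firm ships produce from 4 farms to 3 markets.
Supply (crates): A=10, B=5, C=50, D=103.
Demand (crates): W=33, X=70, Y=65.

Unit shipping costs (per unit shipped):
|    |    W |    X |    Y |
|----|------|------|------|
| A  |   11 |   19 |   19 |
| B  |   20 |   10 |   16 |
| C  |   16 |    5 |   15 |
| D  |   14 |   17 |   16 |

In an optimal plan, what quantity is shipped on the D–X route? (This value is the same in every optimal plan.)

Solving gives:
  A to W: 10 × 11 = 110
  B to X: 5 × 10 = 50
  C to X: 50 × 5 = 250
  D to W: 23 × 14 = 322
  D to X: 15 × 17 = 255
  D to Y: 65 × 16 = 1040
Total cost = 2027.
So D→X carries 15 crates.

15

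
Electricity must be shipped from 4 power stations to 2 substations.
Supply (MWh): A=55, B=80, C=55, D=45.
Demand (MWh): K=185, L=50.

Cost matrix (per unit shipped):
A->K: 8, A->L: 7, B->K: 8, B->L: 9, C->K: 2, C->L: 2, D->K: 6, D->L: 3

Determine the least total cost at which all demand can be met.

One minimum-cost allocation:
  A–K: 50 MWh
  A–L: 5 MWh
  B–K: 80 MWh
  C–K: 55 MWh
  D–L: 45 MWh
Total cost = 1320.
(Supply check: A ships 55; B ships 80; C ships 55; D ships 45.)

1320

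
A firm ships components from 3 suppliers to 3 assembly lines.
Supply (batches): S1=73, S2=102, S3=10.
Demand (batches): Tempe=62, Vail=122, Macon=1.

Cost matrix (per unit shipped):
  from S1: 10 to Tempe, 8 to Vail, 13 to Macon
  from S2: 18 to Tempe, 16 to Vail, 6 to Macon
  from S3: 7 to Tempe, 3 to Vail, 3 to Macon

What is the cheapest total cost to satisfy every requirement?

2360

One minimum-cost allocation:
  S1–Vail: 73 × 8 = 584
  S2–Tempe: 62 × 18 = 1116
  S2–Vail: 39 × 16 = 624
  S2–Macon: 1 × 6 = 6
  S3–Vail: 10 × 3 = 30
Total = 584 + 1116 + 624 + 6 + 30 = 2360.
(Supply check: S1 ships 73; S2 ships 102; S3 ships 10.)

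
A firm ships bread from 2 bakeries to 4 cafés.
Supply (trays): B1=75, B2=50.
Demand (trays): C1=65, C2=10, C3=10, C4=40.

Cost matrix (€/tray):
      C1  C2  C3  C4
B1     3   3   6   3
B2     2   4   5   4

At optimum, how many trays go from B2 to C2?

0

The minimum-cost plan:
  B1->C1: 15 trays
  B1->C2: 10 trays
  B1->C3: 10 trays
  B1->C4: 40 trays
  B2->C1: 50 trays
Total cost = €355.
The route B2→C2 is not used.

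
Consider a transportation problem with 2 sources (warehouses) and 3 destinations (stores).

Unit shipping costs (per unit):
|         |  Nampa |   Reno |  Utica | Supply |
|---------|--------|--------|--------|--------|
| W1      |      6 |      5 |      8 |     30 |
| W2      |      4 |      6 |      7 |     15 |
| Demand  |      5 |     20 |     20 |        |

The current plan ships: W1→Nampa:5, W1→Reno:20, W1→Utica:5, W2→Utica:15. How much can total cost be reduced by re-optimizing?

Current plan cost = 5·6 + 20·5 + 5·8 + 15·7 = 275.
Optimal plan:
  W1→Reno: 20 units
  W1→Utica: 10 units
  W2→Nampa: 5 units
  W2→Utica: 10 units
Optimal cost = 270.
Saving = 275 − 270 = 5.

5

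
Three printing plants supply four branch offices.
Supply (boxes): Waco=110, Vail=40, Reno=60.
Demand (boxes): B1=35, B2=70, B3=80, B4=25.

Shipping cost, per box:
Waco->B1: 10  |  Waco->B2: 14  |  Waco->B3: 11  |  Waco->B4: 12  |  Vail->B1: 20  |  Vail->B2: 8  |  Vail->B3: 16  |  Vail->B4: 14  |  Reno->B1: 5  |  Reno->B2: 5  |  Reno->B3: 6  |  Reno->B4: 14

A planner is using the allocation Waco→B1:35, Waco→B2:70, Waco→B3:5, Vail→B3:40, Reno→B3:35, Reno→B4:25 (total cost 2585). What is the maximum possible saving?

735

Current plan cost = 35·10 + 70·14 + 5·11 + 40·16 + 35·6 + 25·14 = 2585.
Optimal plan:
  Waco→B1: 5 boxes
  Waco→B3: 80 boxes
  Waco→B4: 25 boxes
  Vail→B2: 40 boxes
  Reno→B1: 30 boxes
  Reno→B2: 30 boxes
Optimal cost = 1850.
Saving = 2585 − 1850 = 735.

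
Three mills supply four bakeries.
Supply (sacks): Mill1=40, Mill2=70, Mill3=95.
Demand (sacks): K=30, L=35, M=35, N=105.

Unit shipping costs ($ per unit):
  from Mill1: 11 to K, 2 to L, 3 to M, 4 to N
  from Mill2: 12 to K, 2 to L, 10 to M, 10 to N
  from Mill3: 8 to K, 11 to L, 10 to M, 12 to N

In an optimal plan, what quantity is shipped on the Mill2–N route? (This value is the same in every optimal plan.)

35

Solving gives:
  Mill1→N: 40 × $4 = $160
  Mill2→L: 35 × $2 = $70
  Mill2→N: 35 × $10 = $350
  Mill3→K: 30 × $8 = $240
  Mill3→M: 35 × $10 = $350
  Mill3→N: 30 × $12 = $360
Total cost = $1530.
So Mill2→N carries 35 sacks.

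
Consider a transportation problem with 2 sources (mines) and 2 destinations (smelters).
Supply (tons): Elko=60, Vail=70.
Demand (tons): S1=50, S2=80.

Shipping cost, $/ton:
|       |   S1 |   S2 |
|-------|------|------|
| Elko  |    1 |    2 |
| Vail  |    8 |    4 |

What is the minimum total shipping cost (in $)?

Optimal allocation:
  Elko to S1: 50 × $1 = $50
  Elko to S2: 10 × $2 = $20
  Vail to S2: 70 × $4 = $280
Total = 50 + 20 + 280 = $350.

350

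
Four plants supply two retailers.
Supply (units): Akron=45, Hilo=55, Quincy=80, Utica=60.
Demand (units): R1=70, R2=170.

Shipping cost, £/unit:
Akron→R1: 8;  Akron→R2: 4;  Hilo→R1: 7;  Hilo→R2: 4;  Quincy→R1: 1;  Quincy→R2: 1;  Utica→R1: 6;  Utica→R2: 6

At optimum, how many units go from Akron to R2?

Solving gives:
  Akron to R2: 45 units
  Hilo to R2: 55 units
  Quincy to R1: 70 units
  Quincy to R2: 10 units
  Utica to R2: 60 units
Total cost = £840.
So Akron→R2 carries 45 units.

45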